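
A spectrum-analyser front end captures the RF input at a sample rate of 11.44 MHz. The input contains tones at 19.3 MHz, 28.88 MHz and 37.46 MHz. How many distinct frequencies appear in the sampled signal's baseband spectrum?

3

fs/2 = 5.72 MHz.
19.3 MHz mod fs = 7.86 MHz.
7.86 MHz > fs/2 = 5.72 MHz, folds to fs − 7.86 MHz = 3.58 MHz.
28.88 MHz mod fs = 6 MHz.
6 MHz > fs/2 = 5.72 MHz, folds to fs − 6 MHz = 5.44 MHz.
37.46 MHz mod fs = 3.14 MHz.
3.14 MHz ≤ fs/2 = 5.72 MHz, appears at 3.14 MHz.
Distinct values: {3.14 MHz, 3.58 MHz, 5.44 MHz} → 3.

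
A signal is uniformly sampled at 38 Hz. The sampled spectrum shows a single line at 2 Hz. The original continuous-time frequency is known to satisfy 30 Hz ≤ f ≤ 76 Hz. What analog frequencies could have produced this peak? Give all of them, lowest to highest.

Frequencies that alias to 2 Hz are k·fs ± 2 Hz for integer k ≥ 0.
k=0: 2 Hz.
k=1: 36 Hz, 40 Hz.
k=2: 74 Hz, 78 Hz.
k=3: 112 Hz, 116 Hz.
Within [30 Hz, 76 Hz]: 36 Hz, 40 Hz, 74 Hz.

36 Hz, 40 Hz, 74 Hz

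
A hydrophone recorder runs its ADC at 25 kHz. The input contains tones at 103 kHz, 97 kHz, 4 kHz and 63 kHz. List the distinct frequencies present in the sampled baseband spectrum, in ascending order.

3 kHz, 4 kHz, 12 kHz

fs/2 = 12.5 kHz.
103 kHz mod fs = 3 kHz.
3 kHz ≤ fs/2 = 12.5 kHz, appears at 3 kHz.
97 kHz mod fs = 22 kHz.
22 kHz > fs/2 = 12.5 kHz, folds to fs − 22 kHz = 3 kHz.
4 kHz ≤ fs/2 = 12.5 kHz, passes unchanged.
63 kHz mod fs = 13 kHz.
13 kHz > fs/2 = 12.5 kHz, folds to fs − 13 kHz = 12 kHz.
Distinct values: {3 kHz, 4 kHz, 12 kHz}.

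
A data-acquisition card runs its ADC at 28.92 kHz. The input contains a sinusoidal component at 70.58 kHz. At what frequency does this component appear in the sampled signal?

70.58 kHz mod fs = 12.74 kHz.
12.74 kHz ≤ fs/2 = 14.46 kHz, appears at 12.74 kHz.

12.74 kHz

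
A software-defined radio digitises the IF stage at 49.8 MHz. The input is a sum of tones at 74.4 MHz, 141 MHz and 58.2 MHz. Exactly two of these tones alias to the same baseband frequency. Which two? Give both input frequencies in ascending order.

58.2 MHz, 141 MHz

fs/2 = 24.9 MHz.
74.4 MHz mod fs = 24.6 MHz.
24.6 MHz ≤ fs/2 = 24.9 MHz, appears at 24.6 MHz.
141 MHz mod fs = 41.4 MHz.
41.4 MHz > fs/2 = 24.9 MHz, folds to fs − 41.4 MHz = 8.4 MHz.
58.2 MHz mod fs = 8.4 MHz.
8.4 MHz ≤ fs/2 = 24.9 MHz, appears at 8.4 MHz.
58.2 MHz and 141 MHz both map to 8.4 MHz.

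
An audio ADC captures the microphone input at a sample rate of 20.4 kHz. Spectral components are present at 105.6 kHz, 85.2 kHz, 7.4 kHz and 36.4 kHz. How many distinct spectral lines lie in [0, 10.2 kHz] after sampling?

3

fs/2 = 10.2 kHz.
105.6 kHz mod fs = 3.6 kHz.
3.6 kHz ≤ fs/2 = 10.2 kHz, appears at 3.6 kHz.
85.2 kHz mod fs = 3.6 kHz.
3.6 kHz ≤ fs/2 = 10.2 kHz, appears at 3.6 kHz.
7.4 kHz ≤ fs/2 = 10.2 kHz, passes unchanged.
36.4 kHz mod fs = 16 kHz.
16 kHz > fs/2 = 10.2 kHz, folds to fs − 16 kHz = 4.4 kHz.
Distinct values: {3.6 kHz, 4.4 kHz, 7.4 kHz} → 3.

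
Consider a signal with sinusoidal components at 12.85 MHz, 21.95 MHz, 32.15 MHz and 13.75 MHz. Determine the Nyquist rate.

64.3 MHz

Highest-frequency component: 32.15 MHz.
Nyquist rate = 2 × 32.15 MHz = 64.3 MHz.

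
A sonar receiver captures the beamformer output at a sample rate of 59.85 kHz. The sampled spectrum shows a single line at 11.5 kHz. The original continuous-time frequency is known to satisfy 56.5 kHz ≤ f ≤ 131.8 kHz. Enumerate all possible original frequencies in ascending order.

71.35 kHz, 108.2 kHz, 131.2 kHz

Frequencies that alias to 11.5 kHz are k·fs ± 11.5 kHz for integer k ≥ 0.
k=0: 11.5 kHz.
k=1: 48.35 kHz, 71.35 kHz.
k=2: 108.2 kHz, 131.2 kHz.
k=3: 168.05 kHz, 191.05 kHz.
Within [56.5 kHz, 131.8 kHz]: 71.35 kHz, 108.2 kHz, 131.2 kHz.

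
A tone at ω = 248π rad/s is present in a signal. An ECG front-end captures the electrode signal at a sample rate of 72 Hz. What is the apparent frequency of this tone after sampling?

ω = 248π rad/s → f = ω/(2π) = 124 Hz.
124 Hz mod fs = 52 Hz.
52 Hz > fs/2 = 36 Hz, folds to fs − 52 Hz = 20 Hz.

20 Hz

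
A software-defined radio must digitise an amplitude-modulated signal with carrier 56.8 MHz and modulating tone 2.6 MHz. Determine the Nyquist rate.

AM sidebands sit at fc ± fm = 54.2 MHz and 59.4 MHz.
Highest-frequency component: 59.4 MHz.
Nyquist rate = 2 × 59.4 MHz = 118.8 MHz.

118.8 MHz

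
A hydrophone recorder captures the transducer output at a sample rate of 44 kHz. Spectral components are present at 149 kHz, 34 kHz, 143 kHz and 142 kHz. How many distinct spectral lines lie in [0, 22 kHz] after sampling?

fs/2 = 22 kHz.
149 kHz mod fs = 17 kHz.
17 kHz ≤ fs/2 = 22 kHz, appears at 17 kHz.
34 kHz > fs/2 = 22 kHz, folds to fs − 34 kHz = 10 kHz.
143 kHz mod fs = 11 kHz.
11 kHz ≤ fs/2 = 22 kHz, appears at 11 kHz.
142 kHz mod fs = 10 kHz.
10 kHz ≤ fs/2 = 22 kHz, appears at 10 kHz.
Distinct values: {10 kHz, 11 kHz, 17 kHz} → 3.

3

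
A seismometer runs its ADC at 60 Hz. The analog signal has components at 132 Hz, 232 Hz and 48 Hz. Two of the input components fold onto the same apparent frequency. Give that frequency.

12 Hz

fs/2 = 30 Hz.
132 Hz mod fs = 12 Hz.
12 Hz ≤ fs/2 = 30 Hz, appears at 12 Hz.
232 Hz mod fs = 52 Hz.
52 Hz > fs/2 = 30 Hz, folds to fs − 52 Hz = 8 Hz.
48 Hz > fs/2 = 30 Hz, folds to fs − 48 Hz = 12 Hz.
48 Hz and 132 Hz both map to 12 Hz.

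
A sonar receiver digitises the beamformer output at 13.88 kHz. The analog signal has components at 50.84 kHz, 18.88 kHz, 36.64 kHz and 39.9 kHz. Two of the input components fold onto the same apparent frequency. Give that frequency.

5 kHz

fs/2 = 6.94 kHz.
50.84 kHz mod fs = 9.2 kHz.
9.2 kHz > fs/2 = 6.94 kHz, folds to fs − 9.2 kHz = 4.68 kHz.
18.88 kHz mod fs = 5 kHz.
5 kHz ≤ fs/2 = 6.94 kHz, appears at 5 kHz.
36.64 kHz mod fs = 8.88 kHz.
8.88 kHz > fs/2 = 6.94 kHz, folds to fs − 8.88 kHz = 5 kHz.
39.9 kHz mod fs = 12.14 kHz.
12.14 kHz > fs/2 = 6.94 kHz, folds to fs − 12.14 kHz = 1.74 kHz.
18.88 kHz and 36.64 kHz both map to 5 kHz.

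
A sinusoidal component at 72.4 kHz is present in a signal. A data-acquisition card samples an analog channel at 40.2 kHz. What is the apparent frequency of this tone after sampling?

8 kHz

72.4 kHz mod fs = 32.2 kHz.
32.2 kHz > fs/2 = 20.1 kHz, folds to fs − 32.2 kHz = 8 kHz.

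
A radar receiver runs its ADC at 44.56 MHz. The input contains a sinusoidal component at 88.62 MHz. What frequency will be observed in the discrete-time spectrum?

88.62 MHz mod fs = 44.06 MHz.
44.06 MHz > fs/2 = 22.28 MHz, folds to fs − 44.06 MHz = 0.5 MHz.

0.5 MHz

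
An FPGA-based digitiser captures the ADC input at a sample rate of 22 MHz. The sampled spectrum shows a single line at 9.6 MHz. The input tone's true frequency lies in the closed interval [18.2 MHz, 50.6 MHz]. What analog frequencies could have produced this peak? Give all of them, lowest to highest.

31.6 MHz, 34.4 MHz

Frequencies that alias to 9.6 MHz are k·fs ± 9.6 MHz for integer k ≥ 0.
k=0: 9.6 MHz.
k=1: 12.4 MHz, 31.6 MHz.
k=2: 34.4 MHz, 53.6 MHz.
k=3: 56.4 MHz, 75.6 MHz.
Within [18.2 MHz, 50.6 MHz]: 31.6 MHz, 34.4 MHz.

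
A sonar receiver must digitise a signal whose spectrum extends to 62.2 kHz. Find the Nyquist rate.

124.4 kHz

Nyquist rate = 2 × 62.2 kHz = 124.4 kHz.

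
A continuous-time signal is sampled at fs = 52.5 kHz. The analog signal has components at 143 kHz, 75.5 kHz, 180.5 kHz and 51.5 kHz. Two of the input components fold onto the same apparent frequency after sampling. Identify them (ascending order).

fs/2 = 26.25 kHz.
143 kHz mod fs = 38 kHz.
38 kHz > fs/2 = 26.25 kHz, folds to fs − 38 kHz = 14.5 kHz.
75.5 kHz mod fs = 23 kHz.
23 kHz ≤ fs/2 = 26.25 kHz, appears at 23 kHz.
180.5 kHz mod fs = 23 kHz.
23 kHz ≤ fs/2 = 26.25 kHz, appears at 23 kHz.
51.5 kHz > fs/2 = 26.25 kHz, folds to fs − 51.5 kHz = 1 kHz.
75.5 kHz and 180.5 kHz both map to 23 kHz.

75.5 kHz, 180.5 kHz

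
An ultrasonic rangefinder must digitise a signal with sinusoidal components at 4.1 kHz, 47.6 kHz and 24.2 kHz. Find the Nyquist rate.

95.2 kHz

Highest-frequency component: 47.6 kHz.
Nyquist rate = 2 × 47.6 kHz = 95.2 kHz.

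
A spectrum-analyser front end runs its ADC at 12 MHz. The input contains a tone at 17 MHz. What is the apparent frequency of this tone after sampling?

5 MHz

17 MHz mod fs = 5 MHz.
5 MHz ≤ fs/2 = 6 MHz, appears at 5 MHz.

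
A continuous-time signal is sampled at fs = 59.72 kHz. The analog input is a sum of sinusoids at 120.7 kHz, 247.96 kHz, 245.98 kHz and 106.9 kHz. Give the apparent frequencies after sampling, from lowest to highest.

1.26 kHz, 7.1 kHz, 9.08 kHz, 12.54 kHz

fs/2 = 29.86 kHz.
120.7 kHz mod fs = 1.26 kHz.
1.26 kHz ≤ fs/2 = 29.86 kHz, appears at 1.26 kHz.
247.96 kHz mod fs = 9.08 kHz.
9.08 kHz ≤ fs/2 = 29.86 kHz, appears at 9.08 kHz.
245.98 kHz mod fs = 7.1 kHz.
7.1 kHz ≤ fs/2 = 29.86 kHz, appears at 7.1 kHz.
106.9 kHz mod fs = 47.18 kHz.
47.18 kHz > fs/2 = 29.86 kHz, folds to fs − 47.18 kHz = 12.54 kHz.
Distinct values: {1.26 kHz, 7.1 kHz, 9.08 kHz, 12.54 kHz}.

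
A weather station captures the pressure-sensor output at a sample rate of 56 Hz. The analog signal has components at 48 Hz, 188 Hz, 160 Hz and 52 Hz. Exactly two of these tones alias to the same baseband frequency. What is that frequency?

fs/2 = 28 Hz.
48 Hz > fs/2 = 28 Hz, folds to fs − 48 Hz = 8 Hz.
188 Hz mod fs = 20 Hz.
20 Hz ≤ fs/2 = 28 Hz, appears at 20 Hz.
160 Hz mod fs = 48 Hz.
48 Hz > fs/2 = 28 Hz, folds to fs − 48 Hz = 8 Hz.
52 Hz > fs/2 = 28 Hz, folds to fs − 52 Hz = 4 Hz.
48 Hz and 160 Hz both map to 8 Hz.

8 Hz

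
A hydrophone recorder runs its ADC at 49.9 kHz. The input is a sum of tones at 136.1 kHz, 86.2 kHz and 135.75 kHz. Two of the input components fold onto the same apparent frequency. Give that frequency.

13.6 kHz

fs/2 = 24.95 kHz.
136.1 kHz mod fs = 36.3 kHz.
36.3 kHz > fs/2 = 24.95 kHz, folds to fs − 36.3 kHz = 13.6 kHz.
86.2 kHz mod fs = 36.3 kHz.
36.3 kHz > fs/2 = 24.95 kHz, folds to fs − 36.3 kHz = 13.6 kHz.
135.75 kHz mod fs = 35.95 kHz.
35.95 kHz > fs/2 = 24.95 kHz, folds to fs − 35.95 kHz = 13.95 kHz.
86.2 kHz and 136.1 kHz both map to 13.6 kHz.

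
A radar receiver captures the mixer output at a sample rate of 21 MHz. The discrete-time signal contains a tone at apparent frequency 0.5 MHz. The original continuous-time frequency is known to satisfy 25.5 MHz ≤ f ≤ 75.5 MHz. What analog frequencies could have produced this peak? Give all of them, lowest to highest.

Frequencies that alias to 0.5 MHz are k·fs ± 0.5 MHz for integer k ≥ 0.
k=0: 0.5 MHz.
k=1: 20.5 MHz, 21.5 MHz.
k=2: 41.5 MHz, 42.5 MHz.
k=3: 62.5 MHz, 63.5 MHz.
k=4: 83.5 MHz, 84.5 MHz.
Within [25.5 MHz, 75.5 MHz]: 41.5 MHz, 42.5 MHz, 62.5 MHz, 63.5 MHz.

41.5 MHz, 42.5 MHz, 62.5 MHz, 63.5 MHz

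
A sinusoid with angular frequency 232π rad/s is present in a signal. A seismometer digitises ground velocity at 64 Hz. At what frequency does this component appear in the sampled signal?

ω = 232π rad/s → f = ω/(2π) = 116 Hz.
116 Hz mod fs = 52 Hz.
52 Hz > fs/2 = 32 Hz, folds to fs − 52 Hz = 12 Hz.

12 Hz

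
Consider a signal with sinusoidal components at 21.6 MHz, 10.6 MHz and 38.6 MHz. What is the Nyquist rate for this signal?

77.2 MHz

Highest-frequency component: 38.6 MHz.
Nyquist rate = 2 × 38.6 MHz = 77.2 MHz.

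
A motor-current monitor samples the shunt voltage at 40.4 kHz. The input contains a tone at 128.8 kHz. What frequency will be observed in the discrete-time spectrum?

7.6 kHz

128.8 kHz mod fs = 7.6 kHz.
7.6 kHz ≤ fs/2 = 20.2 kHz, appears at 7.6 kHz.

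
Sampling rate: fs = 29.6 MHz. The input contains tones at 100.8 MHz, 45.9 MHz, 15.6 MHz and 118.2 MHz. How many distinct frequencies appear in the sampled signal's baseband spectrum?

fs/2 = 14.8 MHz.
100.8 MHz mod fs = 12 MHz.
12 MHz ≤ fs/2 = 14.8 MHz, appears at 12 MHz.
45.9 MHz mod fs = 16.3 MHz.
16.3 MHz > fs/2 = 14.8 MHz, folds to fs − 16.3 MHz = 13.3 MHz.
15.6 MHz > fs/2 = 14.8 MHz, folds to fs − 15.6 MHz = 14 MHz.
118.2 MHz mod fs = 29.4 MHz.
29.4 MHz > fs/2 = 14.8 MHz, folds to fs − 29.4 MHz = 0.2 MHz.
Distinct values: {0.2 MHz, 12 MHz, 13.3 MHz, 14 MHz} → 4.

4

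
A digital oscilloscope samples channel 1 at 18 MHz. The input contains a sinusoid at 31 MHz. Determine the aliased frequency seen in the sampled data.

31 MHz mod fs = 13 MHz.
13 MHz > fs/2 = 9 MHz, folds to fs − 13 MHz = 5 MHz.

5 MHz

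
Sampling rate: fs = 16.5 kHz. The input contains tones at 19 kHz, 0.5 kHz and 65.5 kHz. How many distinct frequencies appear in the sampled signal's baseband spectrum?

2

fs/2 = 8.25 kHz.
19 kHz mod fs = 2.5 kHz.
2.5 kHz ≤ fs/2 = 8.25 kHz, appears at 2.5 kHz.
0.5 kHz ≤ fs/2 = 8.25 kHz, passes unchanged.
65.5 kHz mod fs = 16 kHz.
16 kHz > fs/2 = 8.25 kHz, folds to fs − 16 kHz = 0.5 kHz.
Distinct values: {0.5 kHz, 2.5 kHz} → 2.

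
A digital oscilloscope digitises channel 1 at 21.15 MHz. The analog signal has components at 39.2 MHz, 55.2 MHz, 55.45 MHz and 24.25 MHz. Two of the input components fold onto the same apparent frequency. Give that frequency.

3.1 MHz

fs/2 = 10.575 MHz.
39.2 MHz mod fs = 18.05 MHz.
18.05 MHz > fs/2 = 10.575 MHz, folds to fs − 18.05 MHz = 3.1 MHz.
55.2 MHz mod fs = 12.9 MHz.
12.9 MHz > fs/2 = 10.575 MHz, folds to fs − 12.9 MHz = 8.25 MHz.
55.45 MHz mod fs = 13.15 MHz.
13.15 MHz > fs/2 = 10.575 MHz, folds to fs − 13.15 MHz = 8 MHz.
24.25 MHz mod fs = 3.1 MHz.
3.1 MHz ≤ fs/2 = 10.575 MHz, appears at 3.1 MHz.
24.25 MHz and 39.2 MHz both map to 3.1 MHz.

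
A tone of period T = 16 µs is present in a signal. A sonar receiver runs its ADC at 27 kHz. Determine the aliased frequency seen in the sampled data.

T = 16 µs → f = 1/T = 62.5 kHz.
62.5 kHz mod fs = 8.5 kHz.
8.5 kHz ≤ fs/2 = 13.5 kHz, appears at 8.5 kHz.

8.5 kHz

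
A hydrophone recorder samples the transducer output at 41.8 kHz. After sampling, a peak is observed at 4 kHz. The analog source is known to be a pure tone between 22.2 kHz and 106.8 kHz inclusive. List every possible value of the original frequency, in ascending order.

37.8 kHz, 45.8 kHz, 79.6 kHz, 87.6 kHz

Frequencies that alias to 4 kHz are k·fs ± 4 kHz for integer k ≥ 0.
k=0: 4 kHz.
k=1: 37.8 kHz, 45.8 kHz.
k=2: 79.6 kHz, 87.6 kHz.
k=3: 121.4 kHz, 129.4 kHz.
Within [22.2 kHz, 106.8 kHz]: 37.8 kHz, 45.8 kHz, 79.6 kHz, 87.6 kHz.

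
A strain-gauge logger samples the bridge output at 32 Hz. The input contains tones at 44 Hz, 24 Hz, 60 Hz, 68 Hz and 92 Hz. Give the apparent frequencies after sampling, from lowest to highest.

4 Hz, 8 Hz, 12 Hz

fs/2 = 16 Hz.
44 Hz mod fs = 12 Hz.
12 Hz ≤ fs/2 = 16 Hz, appears at 12 Hz.
24 Hz > fs/2 = 16 Hz, folds to fs − 24 Hz = 8 Hz.
60 Hz mod fs = 28 Hz.
28 Hz > fs/2 = 16 Hz, folds to fs − 28 Hz = 4 Hz.
68 Hz mod fs = 4 Hz.
4 Hz ≤ fs/2 = 16 Hz, appears at 4 Hz.
92 Hz mod fs = 28 Hz.
28 Hz > fs/2 = 16 Hz, folds to fs − 28 Hz = 4 Hz.
Distinct values: {4 Hz, 8 Hz, 12 Hz}.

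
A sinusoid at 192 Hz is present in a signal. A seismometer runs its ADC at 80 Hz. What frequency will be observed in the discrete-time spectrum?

32 Hz

192 Hz mod fs = 32 Hz.
32 Hz ≤ fs/2 = 40 Hz, appears at 32 Hz.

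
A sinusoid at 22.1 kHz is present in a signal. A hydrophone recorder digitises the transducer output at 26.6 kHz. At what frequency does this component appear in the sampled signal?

22.1 kHz > fs/2 = 13.3 kHz, folds to fs − 22.1 kHz = 4.5 kHz.

4.5 kHz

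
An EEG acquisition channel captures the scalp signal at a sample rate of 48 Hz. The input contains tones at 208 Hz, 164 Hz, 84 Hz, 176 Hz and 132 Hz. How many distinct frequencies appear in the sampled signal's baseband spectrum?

fs/2 = 24 Hz.
208 Hz mod fs = 16 Hz.
16 Hz ≤ fs/2 = 24 Hz, appears at 16 Hz.
164 Hz mod fs = 20 Hz.
20 Hz ≤ fs/2 = 24 Hz, appears at 20 Hz.
84 Hz mod fs = 36 Hz.
36 Hz > fs/2 = 24 Hz, folds to fs − 36 Hz = 12 Hz.
176 Hz mod fs = 32 Hz.
32 Hz > fs/2 = 24 Hz, folds to fs − 32 Hz = 16 Hz.
132 Hz mod fs = 36 Hz.
36 Hz > fs/2 = 24 Hz, folds to fs − 36 Hz = 12 Hz.
Distinct values: {12 Hz, 16 Hz, 20 Hz} → 3.

3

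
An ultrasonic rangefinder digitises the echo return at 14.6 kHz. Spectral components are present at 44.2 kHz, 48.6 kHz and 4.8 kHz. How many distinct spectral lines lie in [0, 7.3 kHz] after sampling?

fs/2 = 7.3 kHz.
44.2 kHz mod fs = 0.4 kHz.
0.4 kHz ≤ fs/2 = 7.3 kHz, appears at 0.4 kHz.
48.6 kHz mod fs = 4.8 kHz.
4.8 kHz ≤ fs/2 = 7.3 kHz, appears at 4.8 kHz.
4.8 kHz ≤ fs/2 = 7.3 kHz, passes unchanged.
Distinct values: {0.4 kHz, 4.8 kHz} → 2.

2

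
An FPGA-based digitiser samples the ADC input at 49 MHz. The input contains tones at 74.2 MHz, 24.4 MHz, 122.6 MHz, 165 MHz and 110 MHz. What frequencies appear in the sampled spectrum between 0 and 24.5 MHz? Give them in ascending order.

fs/2 = 24.5 MHz.
74.2 MHz mod fs = 25.2 MHz.
25.2 MHz > fs/2 = 24.5 MHz, folds to fs − 25.2 MHz = 23.8 MHz.
24.4 MHz ≤ fs/2 = 24.5 MHz, passes unchanged.
122.6 MHz mod fs = 24.6 MHz.
24.6 MHz > fs/2 = 24.5 MHz, folds to fs − 24.6 MHz = 24.4 MHz.
165 MHz mod fs = 18 MHz.
18 MHz ≤ fs/2 = 24.5 MHz, appears at 18 MHz.
110 MHz mod fs = 12 MHz.
12 MHz ≤ fs/2 = 24.5 MHz, appears at 12 MHz.
Distinct values: {12 MHz, 18 MHz, 23.8 MHz, 24.4 MHz}.

12 MHz, 18 MHz, 23.8 MHz, 24.4 MHz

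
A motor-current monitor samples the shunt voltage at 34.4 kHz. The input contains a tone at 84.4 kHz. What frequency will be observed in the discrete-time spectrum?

15.6 kHz

84.4 kHz mod fs = 15.6 kHz.
15.6 kHz ≤ fs/2 = 17.2 kHz, appears at 15.6 kHz.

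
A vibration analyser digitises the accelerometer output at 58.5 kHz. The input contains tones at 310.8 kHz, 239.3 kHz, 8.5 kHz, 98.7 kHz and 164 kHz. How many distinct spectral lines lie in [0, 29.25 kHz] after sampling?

4

fs/2 = 29.25 kHz.
310.8 kHz mod fs = 18.3 kHz.
18.3 kHz ≤ fs/2 = 29.25 kHz, appears at 18.3 kHz.
239.3 kHz mod fs = 5.3 kHz.
5.3 kHz ≤ fs/2 = 29.25 kHz, appears at 5.3 kHz.
8.5 kHz ≤ fs/2 = 29.25 kHz, passes unchanged.
98.7 kHz mod fs = 40.2 kHz.
40.2 kHz > fs/2 = 29.25 kHz, folds to fs − 40.2 kHz = 18.3 kHz.
164 kHz mod fs = 47 kHz.
47 kHz > fs/2 = 29.25 kHz, folds to fs − 47 kHz = 11.5 kHz.
Distinct values: {5.3 kHz, 8.5 kHz, 11.5 kHz, 18.3 kHz} → 4.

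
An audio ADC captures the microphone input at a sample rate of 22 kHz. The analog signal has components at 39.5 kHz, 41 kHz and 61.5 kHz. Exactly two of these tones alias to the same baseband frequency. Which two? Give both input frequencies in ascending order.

39.5 kHz, 61.5 kHz

fs/2 = 11 kHz.
39.5 kHz mod fs = 17.5 kHz.
17.5 kHz > fs/2 = 11 kHz, folds to fs − 17.5 kHz = 4.5 kHz.
41 kHz mod fs = 19 kHz.
19 kHz > fs/2 = 11 kHz, folds to fs − 19 kHz = 3 kHz.
61.5 kHz mod fs = 17.5 kHz.
17.5 kHz > fs/2 = 11 kHz, folds to fs − 17.5 kHz = 4.5 kHz.
39.5 kHz and 61.5 kHz both map to 4.5 kHz.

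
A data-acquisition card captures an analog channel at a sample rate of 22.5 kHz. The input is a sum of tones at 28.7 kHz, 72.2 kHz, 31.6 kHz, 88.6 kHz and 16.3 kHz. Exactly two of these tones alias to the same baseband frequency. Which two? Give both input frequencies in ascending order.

16.3 kHz, 28.7 kHz

fs/2 = 11.25 kHz.
28.7 kHz mod fs = 6.2 kHz.
6.2 kHz ≤ fs/2 = 11.25 kHz, appears at 6.2 kHz.
72.2 kHz mod fs = 4.7 kHz.
4.7 kHz ≤ fs/2 = 11.25 kHz, appears at 4.7 kHz.
31.6 kHz mod fs = 9.1 kHz.
9.1 kHz ≤ fs/2 = 11.25 kHz, appears at 9.1 kHz.
88.6 kHz mod fs = 21.1 kHz.
21.1 kHz > fs/2 = 11.25 kHz, folds to fs − 21.1 kHz = 1.4 kHz.
16.3 kHz > fs/2 = 11.25 kHz, folds to fs − 16.3 kHz = 6.2 kHz.
16.3 kHz and 28.7 kHz both map to 6.2 kHz.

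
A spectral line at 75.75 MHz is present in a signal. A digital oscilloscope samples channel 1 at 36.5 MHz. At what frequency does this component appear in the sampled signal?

2.75 MHz

75.75 MHz mod fs = 2.75 MHz.
2.75 MHz ≤ fs/2 = 18.25 MHz, appears at 2.75 MHz.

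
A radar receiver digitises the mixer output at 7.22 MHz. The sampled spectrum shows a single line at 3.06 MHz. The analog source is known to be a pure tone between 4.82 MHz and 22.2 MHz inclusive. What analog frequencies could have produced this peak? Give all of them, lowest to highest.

10.28 MHz, 11.38 MHz, 17.5 MHz, 18.6 MHz

Frequencies that alias to 3.06 MHz are k·fs ± 3.06 MHz for integer k ≥ 0.
k=0: 3.06 MHz.
k=1: 4.16 MHz, 10.28 MHz.
k=2: 11.38 MHz, 17.5 MHz.
k=3: 18.6 MHz, 24.72 MHz.
k=4: 25.82 MHz, 31.94 MHz.
Within [4.82 MHz, 22.2 MHz]: 10.28 MHz, 11.38 MHz, 17.5 MHz, 18.6 MHz.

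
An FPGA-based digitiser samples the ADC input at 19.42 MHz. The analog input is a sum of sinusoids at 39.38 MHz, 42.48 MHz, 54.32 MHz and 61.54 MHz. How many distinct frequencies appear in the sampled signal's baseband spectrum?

fs/2 = 9.71 MHz.
39.38 MHz mod fs = 0.54 MHz.
0.54 MHz ≤ fs/2 = 9.71 MHz, appears at 0.54 MHz.
42.48 MHz mod fs = 3.64 MHz.
3.64 MHz ≤ fs/2 = 9.71 MHz, appears at 3.64 MHz.
54.32 MHz mod fs = 15.48 MHz.
15.48 MHz > fs/2 = 9.71 MHz, folds to fs − 15.48 MHz = 3.94 MHz.
61.54 MHz mod fs = 3.28 MHz.
3.28 MHz ≤ fs/2 = 9.71 MHz, appears at 3.28 MHz.
Distinct values: {0.54 MHz, 3.28 MHz, 3.64 MHz, 3.94 MHz} → 4.

4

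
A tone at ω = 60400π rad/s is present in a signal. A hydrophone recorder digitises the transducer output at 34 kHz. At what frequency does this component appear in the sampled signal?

3.8 kHz

ω = 60400π rad/s → f = ω/(2π) = 30200 Hz = 30.2 kHz.
30.2 kHz > fs/2 = 17 kHz, folds to fs − 30.2 kHz = 3.8 kHz.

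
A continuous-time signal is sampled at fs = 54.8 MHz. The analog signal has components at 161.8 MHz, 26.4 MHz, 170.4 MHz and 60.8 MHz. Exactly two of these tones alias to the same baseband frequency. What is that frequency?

fs/2 = 27.4 MHz.
161.8 MHz mod fs = 52.2 MHz.
52.2 MHz > fs/2 = 27.4 MHz, folds to fs − 52.2 MHz = 2.6 MHz.
26.4 MHz ≤ fs/2 = 27.4 MHz, passes unchanged.
170.4 MHz mod fs = 6 MHz.
6 MHz ≤ fs/2 = 27.4 MHz, appears at 6 MHz.
60.8 MHz mod fs = 6 MHz.
6 MHz ≤ fs/2 = 27.4 MHz, appears at 6 MHz.
60.8 MHz and 170.4 MHz both map to 6 MHz.

6 MHz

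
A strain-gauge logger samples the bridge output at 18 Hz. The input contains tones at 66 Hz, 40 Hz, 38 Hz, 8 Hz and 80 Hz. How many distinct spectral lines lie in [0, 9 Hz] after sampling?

4

fs/2 = 9 Hz.
66 Hz mod fs = 12 Hz.
12 Hz > fs/2 = 9 Hz, folds to fs − 12 Hz = 6 Hz.
40 Hz mod fs = 4 Hz.
4 Hz ≤ fs/2 = 9 Hz, appears at 4 Hz.
38 Hz mod fs = 2 Hz.
2 Hz ≤ fs/2 = 9 Hz, appears at 2 Hz.
8 Hz ≤ fs/2 = 9 Hz, passes unchanged.
80 Hz mod fs = 8 Hz.
8 Hz ≤ fs/2 = 9 Hz, appears at 8 Hz.
Distinct values: {2 Hz, 4 Hz, 6 Hz, 8 Hz} → 4.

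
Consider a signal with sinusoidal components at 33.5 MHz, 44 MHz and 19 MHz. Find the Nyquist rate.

Highest-frequency component: 44 MHz.
Nyquist rate = 2 × 44 MHz = 88 MHz.

88 MHz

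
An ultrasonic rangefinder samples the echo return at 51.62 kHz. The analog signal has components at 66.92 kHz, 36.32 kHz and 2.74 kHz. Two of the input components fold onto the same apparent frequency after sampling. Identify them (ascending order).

36.32 kHz, 66.92 kHz

fs/2 = 25.81 kHz.
66.92 kHz mod fs = 15.3 kHz.
15.3 kHz ≤ fs/2 = 25.81 kHz, appears at 15.3 kHz.
36.32 kHz > fs/2 = 25.81 kHz, folds to fs − 36.32 kHz = 15.3 kHz.
2.74 kHz ≤ fs/2 = 25.81 kHz, passes unchanged.
36.32 kHz and 66.92 kHz both map to 15.3 kHz.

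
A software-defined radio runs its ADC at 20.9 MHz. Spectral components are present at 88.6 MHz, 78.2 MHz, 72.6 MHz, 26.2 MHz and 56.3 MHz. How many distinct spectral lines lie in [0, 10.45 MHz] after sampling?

fs/2 = 10.45 MHz.
88.6 MHz mod fs = 5 MHz.
5 MHz ≤ fs/2 = 10.45 MHz, appears at 5 MHz.
78.2 MHz mod fs = 15.5 MHz.
15.5 MHz > fs/2 = 10.45 MHz, folds to fs − 15.5 MHz = 5.4 MHz.
72.6 MHz mod fs = 9.9 MHz.
9.9 MHz ≤ fs/2 = 10.45 MHz, appears at 9.9 MHz.
26.2 MHz mod fs = 5.3 MHz.
5.3 MHz ≤ fs/2 = 10.45 MHz, appears at 5.3 MHz.
56.3 MHz mod fs = 14.5 MHz.
14.5 MHz > fs/2 = 10.45 MHz, folds to fs − 14.5 MHz = 6.4 MHz.
Distinct values: {5 MHz, 5.3 MHz, 5.4 MHz, 6.4 MHz, 9.9 MHz} → 5.

5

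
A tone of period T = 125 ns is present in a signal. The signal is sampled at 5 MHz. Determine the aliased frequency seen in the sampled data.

T = 125 ns → f = 1/T = 8 MHz.
8 MHz mod fs = 3 MHz.
3 MHz > fs/2 = 2.5 MHz, folds to fs − 3 MHz = 2 MHz.

2 MHz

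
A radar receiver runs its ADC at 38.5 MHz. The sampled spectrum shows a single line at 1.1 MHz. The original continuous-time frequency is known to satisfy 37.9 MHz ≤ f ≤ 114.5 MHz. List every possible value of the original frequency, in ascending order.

Frequencies that alias to 1.1 MHz are k·fs ± 1.1 MHz for integer k ≥ 0.
k=0: 1.1 MHz.
k=1: 37.4 MHz, 39.6 MHz.
k=2: 75.9 MHz, 78.1 MHz.
k=3: 114.4 MHz, 116.6 MHz.
k=4: 152.9 MHz, 155.1 MHz.
Within [37.9 MHz, 114.5 MHz]: 39.6 MHz, 75.9 MHz, 78.1 MHz, 114.4 MHz.

39.6 MHz, 75.9 MHz, 78.1 MHz, 114.4 MHz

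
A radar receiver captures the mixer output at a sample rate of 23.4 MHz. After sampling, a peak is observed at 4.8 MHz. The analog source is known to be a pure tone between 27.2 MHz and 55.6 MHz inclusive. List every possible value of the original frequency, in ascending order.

28.2 MHz, 42 MHz, 51.6 MHz

Frequencies that alias to 4.8 MHz are k·fs ± 4.8 MHz for integer k ≥ 0.
k=0: 4.8 MHz.
k=1: 18.6 MHz, 28.2 MHz.
k=2: 42 MHz, 51.6 MHz.
k=3: 65.4 MHz, 75 MHz.
Within [27.2 MHz, 55.6 MHz]: 28.2 MHz, 42 MHz, 51.6 MHz.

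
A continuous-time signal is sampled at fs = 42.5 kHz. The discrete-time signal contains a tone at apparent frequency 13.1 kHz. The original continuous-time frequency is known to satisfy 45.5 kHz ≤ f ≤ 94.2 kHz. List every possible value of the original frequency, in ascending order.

Frequencies that alias to 13.1 kHz are k·fs ± 13.1 kHz for integer k ≥ 0.
k=0: 13.1 kHz.
k=1: 29.4 kHz, 55.6 kHz.
k=2: 71.9 kHz, 98.1 kHz.
k=3: 114.4 kHz, 140.6 kHz.
Within [45.5 kHz, 94.2 kHz]: 55.6 kHz, 71.9 kHz.

55.6 kHz, 71.9 kHz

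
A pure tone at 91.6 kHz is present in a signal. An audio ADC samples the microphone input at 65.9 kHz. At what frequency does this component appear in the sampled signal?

25.7 kHz

91.6 kHz mod fs = 25.7 kHz.
25.7 kHz ≤ fs/2 = 32.95 kHz, appears at 25.7 kHz.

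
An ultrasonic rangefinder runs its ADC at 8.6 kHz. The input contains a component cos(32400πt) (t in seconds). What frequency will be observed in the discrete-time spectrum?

1 kHz

ω = 32400π rad/s → f = ω/(2π) = 16200 Hz = 16.2 kHz.
16.2 kHz mod fs = 7.6 kHz.
7.6 kHz > fs/2 = 4.3 kHz, folds to fs − 7.6 kHz = 1 kHz.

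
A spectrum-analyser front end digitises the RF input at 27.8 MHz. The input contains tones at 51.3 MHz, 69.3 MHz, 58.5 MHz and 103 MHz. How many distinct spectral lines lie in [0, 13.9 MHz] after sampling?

fs/2 = 13.9 MHz.
51.3 MHz mod fs = 23.5 MHz.
23.5 MHz > fs/2 = 13.9 MHz, folds to fs − 23.5 MHz = 4.3 MHz.
69.3 MHz mod fs = 13.7 MHz.
13.7 MHz ≤ fs/2 = 13.9 MHz, appears at 13.7 MHz.
58.5 MHz mod fs = 2.9 MHz.
2.9 MHz ≤ fs/2 = 13.9 MHz, appears at 2.9 MHz.
103 MHz mod fs = 19.6 MHz.
19.6 MHz > fs/2 = 13.9 MHz, folds to fs − 19.6 MHz = 8.2 MHz.
Distinct values: {2.9 MHz, 4.3 MHz, 8.2 MHz, 13.7 MHz} → 4.

4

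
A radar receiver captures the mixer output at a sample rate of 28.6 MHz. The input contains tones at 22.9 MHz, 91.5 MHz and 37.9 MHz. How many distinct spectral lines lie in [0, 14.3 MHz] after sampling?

fs/2 = 14.3 MHz.
22.9 MHz > fs/2 = 14.3 MHz, folds to fs − 22.9 MHz = 5.7 MHz.
91.5 MHz mod fs = 5.7 MHz.
5.7 MHz ≤ fs/2 = 14.3 MHz, appears at 5.7 MHz.
37.9 MHz mod fs = 9.3 MHz.
9.3 MHz ≤ fs/2 = 14.3 MHz, appears at 9.3 MHz.
Distinct values: {5.7 MHz, 9.3 MHz} → 2.

2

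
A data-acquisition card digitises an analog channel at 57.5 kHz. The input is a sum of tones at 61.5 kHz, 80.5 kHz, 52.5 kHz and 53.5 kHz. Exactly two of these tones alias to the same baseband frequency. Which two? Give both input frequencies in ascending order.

fs/2 = 28.75 kHz.
61.5 kHz mod fs = 4 kHz.
4 kHz ≤ fs/2 = 28.75 kHz, appears at 4 kHz.
80.5 kHz mod fs = 23 kHz.
23 kHz ≤ fs/2 = 28.75 kHz, appears at 23 kHz.
52.5 kHz > fs/2 = 28.75 kHz, folds to fs − 52.5 kHz = 5 kHz.
53.5 kHz > fs/2 = 28.75 kHz, folds to fs − 53.5 kHz = 4 kHz.
53.5 kHz and 61.5 kHz both map to 4 kHz.

53.5 kHz, 61.5 kHz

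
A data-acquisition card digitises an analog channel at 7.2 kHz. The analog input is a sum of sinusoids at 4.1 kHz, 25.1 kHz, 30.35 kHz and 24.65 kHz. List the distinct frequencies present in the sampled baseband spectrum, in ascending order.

fs/2 = 3.6 kHz.
4.1 kHz > fs/2 = 3.6 kHz, folds to fs − 4.1 kHz = 3.1 kHz.
25.1 kHz mod fs = 3.5 kHz.
3.5 kHz ≤ fs/2 = 3.6 kHz, appears at 3.5 kHz.
30.35 kHz mod fs = 1.55 kHz.
1.55 kHz ≤ fs/2 = 3.6 kHz, appears at 1.55 kHz.
24.65 kHz mod fs = 3.05 kHz.
3.05 kHz ≤ fs/2 = 3.6 kHz, appears at 3.05 kHz.
Distinct values: {1.55 kHz, 3.05 kHz, 3.1 kHz, 3.5 kHz}.

1.55 kHz, 3.05 kHz, 3.1 kHz, 3.5 kHz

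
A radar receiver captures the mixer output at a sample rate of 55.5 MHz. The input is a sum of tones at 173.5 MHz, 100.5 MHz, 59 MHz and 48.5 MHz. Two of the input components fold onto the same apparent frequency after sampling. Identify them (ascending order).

fs/2 = 27.75 MHz.
173.5 MHz mod fs = 7 MHz.
7 MHz ≤ fs/2 = 27.75 MHz, appears at 7 MHz.
100.5 MHz mod fs = 45 MHz.
45 MHz > fs/2 = 27.75 MHz, folds to fs − 45 MHz = 10.5 MHz.
59 MHz mod fs = 3.5 MHz.
3.5 MHz ≤ fs/2 = 27.75 MHz, appears at 3.5 MHz.
48.5 MHz > fs/2 = 27.75 MHz, folds to fs − 48.5 MHz = 7 MHz.
48.5 MHz and 173.5 MHz both map to 7 MHz.

48.5 MHz, 173.5 MHz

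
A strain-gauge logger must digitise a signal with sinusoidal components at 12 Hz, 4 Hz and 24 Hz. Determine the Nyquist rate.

48 Hz

Highest-frequency component: 24 Hz.
Nyquist rate = 2 × 24 Hz = 48 Hz.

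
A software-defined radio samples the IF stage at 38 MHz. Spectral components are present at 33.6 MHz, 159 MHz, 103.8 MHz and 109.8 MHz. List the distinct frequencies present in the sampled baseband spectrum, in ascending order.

fs/2 = 19 MHz.
33.6 MHz > fs/2 = 19 MHz, folds to fs − 33.6 MHz = 4.4 MHz.
159 MHz mod fs = 7 MHz.
7 MHz ≤ fs/2 = 19 MHz, appears at 7 MHz.
103.8 MHz mod fs = 27.8 MHz.
27.8 MHz > fs/2 = 19 MHz, folds to fs − 27.8 MHz = 10.2 MHz.
109.8 MHz mod fs = 33.8 MHz.
33.8 MHz > fs/2 = 19 MHz, folds to fs − 33.8 MHz = 4.2 MHz.
Distinct values: {4.2 MHz, 4.4 MHz, 7 MHz, 10.2 MHz}.

4.2 MHz, 4.4 MHz, 7 MHz, 10.2 MHz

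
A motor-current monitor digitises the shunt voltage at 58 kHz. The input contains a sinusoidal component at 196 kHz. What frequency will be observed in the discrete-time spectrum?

196 kHz mod fs = 22 kHz.
22 kHz ≤ fs/2 = 29 kHz, appears at 22 kHz.

22 kHz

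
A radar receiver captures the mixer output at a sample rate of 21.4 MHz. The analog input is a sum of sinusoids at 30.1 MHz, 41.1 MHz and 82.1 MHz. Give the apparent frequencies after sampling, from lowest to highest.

fs/2 = 10.7 MHz.
30.1 MHz mod fs = 8.7 MHz.
8.7 MHz ≤ fs/2 = 10.7 MHz, appears at 8.7 MHz.
41.1 MHz mod fs = 19.7 MHz.
19.7 MHz > fs/2 = 10.7 MHz, folds to fs − 19.7 MHz = 1.7 MHz.
82.1 MHz mod fs = 17.9 MHz.
17.9 MHz > fs/2 = 10.7 MHz, folds to fs − 17.9 MHz = 3.5 MHz.
Distinct values: {1.7 MHz, 3.5 MHz, 8.7 MHz}.

1.7 MHz, 3.5 MHz, 8.7 MHz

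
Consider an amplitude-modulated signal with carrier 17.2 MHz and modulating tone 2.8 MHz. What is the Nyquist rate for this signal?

AM sidebands sit at fc ± fm = 14.4 MHz and 20 MHz.
Highest-frequency component: 20 MHz.
Nyquist rate = 2 × 20 MHz = 40 MHz.

40 MHz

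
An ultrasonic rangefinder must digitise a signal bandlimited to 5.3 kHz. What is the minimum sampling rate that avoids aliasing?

Nyquist rate = 2 × 5.3 kHz = 10.6 kHz.

10.6 kHz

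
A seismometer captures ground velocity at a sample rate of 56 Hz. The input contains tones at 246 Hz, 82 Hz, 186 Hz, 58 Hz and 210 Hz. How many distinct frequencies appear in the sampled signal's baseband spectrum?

5

fs/2 = 28 Hz.
246 Hz mod fs = 22 Hz.
22 Hz ≤ fs/2 = 28 Hz, appears at 22 Hz.
82 Hz mod fs = 26 Hz.
26 Hz ≤ fs/2 = 28 Hz, appears at 26 Hz.
186 Hz mod fs = 18 Hz.
18 Hz ≤ fs/2 = 28 Hz, appears at 18 Hz.
58 Hz mod fs = 2 Hz.
2 Hz ≤ fs/2 = 28 Hz, appears at 2 Hz.
210 Hz mod fs = 42 Hz.
42 Hz > fs/2 = 28 Hz, folds to fs − 42 Hz = 14 Hz.
Distinct values: {2 Hz, 14 Hz, 18 Hz, 22 Hz, 26 Hz} → 5.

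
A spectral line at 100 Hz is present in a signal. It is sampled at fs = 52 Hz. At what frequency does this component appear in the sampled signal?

100 Hz mod fs = 48 Hz.
48 Hz > fs/2 = 26 Hz, folds to fs − 48 Hz = 4 Hz.

4 Hz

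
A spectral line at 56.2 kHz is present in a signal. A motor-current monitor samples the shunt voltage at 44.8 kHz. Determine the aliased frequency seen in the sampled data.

56.2 kHz mod fs = 11.4 kHz.
11.4 kHz ≤ fs/2 = 22.4 kHz, appears at 11.4 kHz.

11.4 kHz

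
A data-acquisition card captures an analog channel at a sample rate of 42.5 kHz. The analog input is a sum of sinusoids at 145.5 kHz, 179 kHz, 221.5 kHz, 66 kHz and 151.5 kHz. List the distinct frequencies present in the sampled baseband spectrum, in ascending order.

9 kHz, 18 kHz, 18.5 kHz, 19 kHz

fs/2 = 21.25 kHz.
145.5 kHz mod fs = 18 kHz.
18 kHz ≤ fs/2 = 21.25 kHz, appears at 18 kHz.
179 kHz mod fs = 9 kHz.
9 kHz ≤ fs/2 = 21.25 kHz, appears at 9 kHz.
221.5 kHz mod fs = 9 kHz.
9 kHz ≤ fs/2 = 21.25 kHz, appears at 9 kHz.
66 kHz mod fs = 23.5 kHz.
23.5 kHz > fs/2 = 21.25 kHz, folds to fs − 23.5 kHz = 19 kHz.
151.5 kHz mod fs = 24 kHz.
24 kHz > fs/2 = 21.25 kHz, folds to fs − 24 kHz = 18.5 kHz.
Distinct values: {9 kHz, 18 kHz, 18.5 kHz, 19 kHz}.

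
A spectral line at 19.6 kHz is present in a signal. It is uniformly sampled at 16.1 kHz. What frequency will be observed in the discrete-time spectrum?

19.6 kHz mod fs = 3.5 kHz.
3.5 kHz ≤ fs/2 = 8.05 kHz, appears at 3.5 kHz.

3.5 kHz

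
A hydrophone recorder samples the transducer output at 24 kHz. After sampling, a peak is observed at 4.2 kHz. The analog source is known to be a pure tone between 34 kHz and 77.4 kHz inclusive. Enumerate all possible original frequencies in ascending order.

Frequencies that alias to 4.2 kHz are k·fs ± 4.2 kHz for integer k ≥ 0.
k=0: 4.2 kHz.
k=1: 19.8 kHz, 28.2 kHz.
k=2: 43.8 kHz, 52.2 kHz.
k=3: 67.8 kHz, 76.2 kHz.
k=4: 91.8 kHz, 100.2 kHz.
Within [34 kHz, 77.4 kHz]: 43.8 kHz, 52.2 kHz, 67.8 kHz, 76.2 kHz.

43.8 kHz, 52.2 kHz, 67.8 kHz, 76.2 kHz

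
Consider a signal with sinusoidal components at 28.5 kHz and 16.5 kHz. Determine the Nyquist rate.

Highest-frequency component: 28.5 kHz.
Nyquist rate = 2 × 28.5 kHz = 57 kHz.

57 kHz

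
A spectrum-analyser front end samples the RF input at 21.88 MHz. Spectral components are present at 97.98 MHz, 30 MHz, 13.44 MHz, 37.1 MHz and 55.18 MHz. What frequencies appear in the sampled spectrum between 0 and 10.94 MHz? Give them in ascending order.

6.66 MHz, 8.12 MHz, 8.44 MHz, 10.46 MHz

fs/2 = 10.94 MHz.
97.98 MHz mod fs = 10.46 MHz.
10.46 MHz ≤ fs/2 = 10.94 MHz, appears at 10.46 MHz.
30 MHz mod fs = 8.12 MHz.
8.12 MHz ≤ fs/2 = 10.94 MHz, appears at 8.12 MHz.
13.44 MHz > fs/2 = 10.94 MHz, folds to fs − 13.44 MHz = 8.44 MHz.
37.1 MHz mod fs = 15.22 MHz.
15.22 MHz > fs/2 = 10.94 MHz, folds to fs − 15.22 MHz = 6.66 MHz.
55.18 MHz mod fs = 11.42 MHz.
11.42 MHz > fs/2 = 10.94 MHz, folds to fs − 11.42 MHz = 10.46 MHz.
Distinct values: {6.66 MHz, 8.12 MHz, 8.44 MHz, 10.46 MHz}.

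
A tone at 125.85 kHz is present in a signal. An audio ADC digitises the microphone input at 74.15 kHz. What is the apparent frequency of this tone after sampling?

125.85 kHz mod fs = 51.7 kHz.
51.7 kHz > fs/2 = 37.075 kHz, folds to fs − 51.7 kHz = 22.45 kHz.

22.45 kHz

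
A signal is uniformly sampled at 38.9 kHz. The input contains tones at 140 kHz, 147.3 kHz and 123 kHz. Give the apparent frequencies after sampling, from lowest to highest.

6.3 kHz, 8.3 kHz, 15.6 kHz

fs/2 = 19.45 kHz.
140 kHz mod fs = 23.3 kHz.
23.3 kHz > fs/2 = 19.45 kHz, folds to fs − 23.3 kHz = 15.6 kHz.
147.3 kHz mod fs = 30.6 kHz.
30.6 kHz > fs/2 = 19.45 kHz, folds to fs − 30.6 kHz = 8.3 kHz.
123 kHz mod fs = 6.3 kHz.
6.3 kHz ≤ fs/2 = 19.45 kHz, appears at 6.3 kHz.
Distinct values: {6.3 kHz, 8.3 kHz, 15.6 kHz}.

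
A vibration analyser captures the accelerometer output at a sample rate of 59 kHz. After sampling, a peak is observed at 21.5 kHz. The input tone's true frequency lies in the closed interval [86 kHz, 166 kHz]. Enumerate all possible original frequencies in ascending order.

96.5 kHz, 139.5 kHz, 155.5 kHz

Frequencies that alias to 21.5 kHz are k·fs ± 21.5 kHz for integer k ≥ 0.
k=0: 21.5 kHz.
k=1: 37.5 kHz, 80.5 kHz.
k=2: 96.5 kHz, 139.5 kHz.
k=3: 155.5 kHz, 198.5 kHz.
k=4: 214.5 kHz, 257.5 kHz.
Within [86 kHz, 166 kHz]: 96.5 kHz, 139.5 kHz, 155.5 kHz.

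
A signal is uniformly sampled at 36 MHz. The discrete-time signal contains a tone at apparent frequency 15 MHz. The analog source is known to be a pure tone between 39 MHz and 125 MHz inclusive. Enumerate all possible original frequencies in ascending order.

51 MHz, 57 MHz, 87 MHz, 93 MHz, 123 MHz

Frequencies that alias to 15 MHz are k·fs ± 15 MHz for integer k ≥ 0.
k=0: 15 MHz.
k=1: 21 MHz, 51 MHz.
k=2: 57 MHz, 87 MHz.
k=3: 93 MHz, 123 MHz.
k=4: 129 MHz, 159 MHz.
Within [39 MHz, 125 MHz]: 51 MHz, 57 MHz, 87 MHz, 93 MHz, 123 MHz.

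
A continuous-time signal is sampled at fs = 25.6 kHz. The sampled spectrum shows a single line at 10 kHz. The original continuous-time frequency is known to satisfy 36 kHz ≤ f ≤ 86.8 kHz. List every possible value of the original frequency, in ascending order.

Frequencies that alias to 10 kHz are k·fs ± 10 kHz for integer k ≥ 0.
k=0: 10 kHz.
k=1: 15.6 kHz, 35.6 kHz.
k=2: 41.2 kHz, 61.2 kHz.
k=3: 66.8 kHz, 86.8 kHz.
k=4: 92.4 kHz, 112.4 kHz.
Within [36 kHz, 86.8 kHz]: 41.2 kHz, 61.2 kHz, 66.8 kHz, 86.8 kHz.

41.2 kHz, 61.2 kHz, 66.8 kHz, 86.8 kHz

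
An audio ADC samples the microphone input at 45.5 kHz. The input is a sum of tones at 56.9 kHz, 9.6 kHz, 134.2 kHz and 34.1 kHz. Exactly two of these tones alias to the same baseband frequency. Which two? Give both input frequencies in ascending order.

34.1 kHz, 56.9 kHz

fs/2 = 22.75 kHz.
56.9 kHz mod fs = 11.4 kHz.
11.4 kHz ≤ fs/2 = 22.75 kHz, appears at 11.4 kHz.
9.6 kHz ≤ fs/2 = 22.75 kHz, passes unchanged.
134.2 kHz mod fs = 43.2 kHz.
43.2 kHz > fs/2 = 22.75 kHz, folds to fs − 43.2 kHz = 2.3 kHz.
34.1 kHz > fs/2 = 22.75 kHz, folds to fs − 34.1 kHz = 11.4 kHz.
34.1 kHz and 56.9 kHz both map to 11.4 kHz.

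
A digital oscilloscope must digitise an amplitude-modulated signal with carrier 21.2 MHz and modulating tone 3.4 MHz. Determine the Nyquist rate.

AM sidebands sit at fc ± fm = 17.8 MHz and 24.6 MHz.
Highest-frequency component: 24.6 MHz.
Nyquist rate = 2 × 24.6 MHz = 49.2 MHz.

49.2 MHz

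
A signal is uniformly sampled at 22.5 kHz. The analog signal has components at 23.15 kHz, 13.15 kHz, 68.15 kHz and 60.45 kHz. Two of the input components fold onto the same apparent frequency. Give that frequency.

fs/2 = 11.25 kHz.
23.15 kHz mod fs = 0.65 kHz.
0.65 kHz ≤ fs/2 = 11.25 kHz, appears at 0.65 kHz.
13.15 kHz > fs/2 = 11.25 kHz, folds to fs − 13.15 kHz = 9.35 kHz.
68.15 kHz mod fs = 0.65 kHz.
0.65 kHz ≤ fs/2 = 11.25 kHz, appears at 0.65 kHz.
60.45 kHz mod fs = 15.45 kHz.
15.45 kHz > fs/2 = 11.25 kHz, folds to fs − 15.45 kHz = 7.05 kHz.
23.15 kHz and 68.15 kHz both map to 0.65 kHz.

0.65 kHz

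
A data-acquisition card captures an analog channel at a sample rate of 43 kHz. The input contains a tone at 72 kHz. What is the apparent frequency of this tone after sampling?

14 kHz

72 kHz mod fs = 29 kHz.
29 kHz > fs/2 = 21.5 kHz, folds to fs − 29 kHz = 14 kHz.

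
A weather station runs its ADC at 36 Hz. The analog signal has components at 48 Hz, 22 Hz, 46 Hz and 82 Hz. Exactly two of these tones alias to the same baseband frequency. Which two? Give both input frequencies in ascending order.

46 Hz, 82 Hz

fs/2 = 18 Hz.
48 Hz mod fs = 12 Hz.
12 Hz ≤ fs/2 = 18 Hz, appears at 12 Hz.
22 Hz > fs/2 = 18 Hz, folds to fs − 22 Hz = 14 Hz.
46 Hz mod fs = 10 Hz.
10 Hz ≤ fs/2 = 18 Hz, appears at 10 Hz.
82 Hz mod fs = 10 Hz.
10 Hz ≤ fs/2 = 18 Hz, appears at 10 Hz.
46 Hz and 82 Hz both map to 10 Hz.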